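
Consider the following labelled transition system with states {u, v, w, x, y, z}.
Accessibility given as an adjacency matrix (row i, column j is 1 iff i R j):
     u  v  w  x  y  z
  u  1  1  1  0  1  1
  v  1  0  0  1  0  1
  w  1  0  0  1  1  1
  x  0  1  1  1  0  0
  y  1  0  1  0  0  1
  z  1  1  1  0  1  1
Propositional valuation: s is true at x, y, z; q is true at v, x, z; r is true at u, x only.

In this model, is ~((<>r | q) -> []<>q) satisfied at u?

At u: (<>r | q) -> []<>q is true, so ~((<>r | q) -> []<>q) is false.
  At u: <>r | q is true, []<>q is true, so (<>r | q) -> []<>q is true.
    At u: <>r is true, q is false, so <>r | q is true.
      At u: <>r requires r at some successor in {u, v, w, y, z}.
        r holds at u, so <>r is true at u.
    At u: []<>q requires <>q at every successor {u, v, w, y, z}.
      At u: <>q is true.
      At v: <>q is true.
      At w: <>q is true.
      At y: <>q is true.
      At z: <>q is true.
    So []<>q is true at u.

No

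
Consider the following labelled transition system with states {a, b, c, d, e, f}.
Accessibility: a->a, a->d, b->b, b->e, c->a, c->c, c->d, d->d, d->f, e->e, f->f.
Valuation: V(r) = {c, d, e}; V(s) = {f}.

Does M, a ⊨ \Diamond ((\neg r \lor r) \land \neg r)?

At a: \Diamond ((\neg r \lor r) \land \neg r) requires (\neg r \lor r) \land \neg r at some successor in {a, d}.
  (\neg r \lor r) \land \neg r holds at a, so \Diamond ((\neg r \lor r) \land \neg r) is true at a.

Yes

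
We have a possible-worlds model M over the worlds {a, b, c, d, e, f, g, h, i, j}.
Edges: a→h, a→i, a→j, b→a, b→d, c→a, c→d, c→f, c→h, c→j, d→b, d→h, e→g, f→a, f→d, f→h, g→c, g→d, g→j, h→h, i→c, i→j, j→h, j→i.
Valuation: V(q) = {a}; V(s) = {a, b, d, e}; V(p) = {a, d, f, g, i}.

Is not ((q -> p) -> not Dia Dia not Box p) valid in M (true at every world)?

Let φ = not ((q -> p) -> not Dia Dia not Box p). Evaluate φ at each world:
  a (successors {h, i, j}): φ is true.
  b (successors {a, d}): φ is true.
  c (successors {a, d, f, h, j}): φ is true.
  d (successors {b, h}): φ is true.
  e (successors {g}): φ is true.
  f (successors {a, d, h}): φ is true.
  g (successors {c, d, j}): φ is true.
  h (successors {h}): φ is true.
  i (successors {c, j}): φ is true.
  j (successors {h, i}): φ is true.
For instance, at h:
  At h: (q -> p) -> not Dia Dia not Box p is false, so not ((q -> p) -> not Dia Dia not Box p) is true.
    At h: q -> p is true, not Dia Dia not Box p is false, so (q -> p) -> not Dia Dia not Box p is false.
      At h: Dia Dia not Box p is true, so not Dia Dia not Box p is false.

Yes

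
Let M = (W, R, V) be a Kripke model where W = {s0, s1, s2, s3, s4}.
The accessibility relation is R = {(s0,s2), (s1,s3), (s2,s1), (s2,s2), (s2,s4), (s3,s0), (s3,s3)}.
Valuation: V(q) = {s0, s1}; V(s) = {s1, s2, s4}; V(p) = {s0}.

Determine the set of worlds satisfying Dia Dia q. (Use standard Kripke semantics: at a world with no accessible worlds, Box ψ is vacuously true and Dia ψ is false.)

Recall that Dia ψ holds at a world iff ψ holds at some accessible world.
Let φ = Dia Dia q. Evaluate φ at each world:
  s0 (successors {s2}): φ is true.
  s1 (successors {s3}): φ is true.
  s2 (successors {s1, s2, s4}): φ is true.
  s3 (successors {s0, s3}): φ is true.
  s4 (successors ∅): φ is false.
For instance, at s0:
  At s0: Dia Dia q requires Dia q at some successor in {s2}.
    Dia q holds at s2, so Dia Dia q is true at s0.
      At s2: Dia q requires q at some successor in {s1, s2, s4}.
        q holds at s1, so Dia q is true at s2.
Satisfying worlds: {s0, s1, s2, s3}

s0, s1, s2, s3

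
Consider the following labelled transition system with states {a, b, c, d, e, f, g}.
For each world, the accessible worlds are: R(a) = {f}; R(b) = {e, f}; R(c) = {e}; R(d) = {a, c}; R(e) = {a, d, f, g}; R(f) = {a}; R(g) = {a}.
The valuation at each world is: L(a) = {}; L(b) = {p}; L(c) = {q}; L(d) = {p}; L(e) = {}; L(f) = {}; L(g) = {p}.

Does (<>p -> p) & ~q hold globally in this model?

No

Let φ = (<>p -> p) & ~q. Evaluate φ at each world:
  a (successors {f}): φ is true.
  b (successors {e, f}): φ is true.
  c (successors {e}): φ is false.
  d (successors {a, c}): φ is true.
  e (successors {a, d, f, g}): φ is false.
  f (successors {a}): φ is true.
  g (successors {a}): φ is true.
Detail at c (counterexample):
  At c: <>p -> p is true, ~q is false, so (<>p -> p) & ~q is false.
    At c: <>p is false, p is false, so <>p -> p is true.
      At c: <>p requires p at some successor in {e}.
        At e: p is false.
      So <>p is false at c.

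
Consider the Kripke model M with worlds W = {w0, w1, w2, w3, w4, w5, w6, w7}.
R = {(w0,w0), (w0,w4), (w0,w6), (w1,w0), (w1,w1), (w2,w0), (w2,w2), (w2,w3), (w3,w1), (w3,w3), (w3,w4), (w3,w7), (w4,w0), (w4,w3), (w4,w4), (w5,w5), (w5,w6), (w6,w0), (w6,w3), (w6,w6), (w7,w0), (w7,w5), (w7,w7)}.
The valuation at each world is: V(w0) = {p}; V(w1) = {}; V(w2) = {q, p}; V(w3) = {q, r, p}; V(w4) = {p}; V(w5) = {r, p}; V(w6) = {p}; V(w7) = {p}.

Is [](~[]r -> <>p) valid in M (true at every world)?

Yes

Recall that []ψ holds at a world iff ψ holds at every accessible world, and <>ψ holds iff ψ holds at some accessible world.
Let φ = [](~[]r -> <>p). Evaluate φ at each world:
  w0 (successors {w0, w4, w6}): φ is true.
  w1 (successors {w0, w1}): φ is true.
  w2 (successors {w0, w2, w3}): φ is true.
  w3 (successors {w1, w3, w4, w7}): φ is true.
  w4 (successors {w0, w3, w4}): φ is true.
  w5 (successors {w5, w6}): φ is true.
  w6 (successors {w0, w3, w6}): φ is true.
  w7 (successors {w0, w5, w7}): φ is true.
For instance, at w1:
  At w1: [](~[]r -> <>p) requires ~[]r -> <>p at every successor {w0, w1}.
      At w0: ~[]r is true, <>p is true, so ~[]r -> <>p is true.
      At w1: ~[]r is true, <>p is true, so ~[]r -> <>p is true.
  So [](~[]r -> <>p) is true at w1.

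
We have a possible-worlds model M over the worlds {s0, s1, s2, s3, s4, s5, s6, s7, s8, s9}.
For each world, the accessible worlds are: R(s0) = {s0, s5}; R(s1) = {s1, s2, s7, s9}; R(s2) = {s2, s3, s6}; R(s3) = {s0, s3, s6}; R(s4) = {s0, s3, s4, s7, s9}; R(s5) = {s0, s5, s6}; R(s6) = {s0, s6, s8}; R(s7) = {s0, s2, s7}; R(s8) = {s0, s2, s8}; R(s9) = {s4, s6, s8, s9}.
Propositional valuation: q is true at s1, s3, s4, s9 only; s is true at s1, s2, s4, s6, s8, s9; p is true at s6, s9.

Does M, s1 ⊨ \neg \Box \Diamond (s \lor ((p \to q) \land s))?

At s1: \Box \Diamond (s \lor ((p \to q) \land s)) is true, so \neg \Box \Diamond (s \lor ((p \to q) \land s)) is false.
  At s1: \Box \Diamond (s \lor ((p \to q) \land s)) requires \Diamond (s \lor ((p \to q) \land s)) at every successor {s1, s2, s7, s9}.
    At s1: \Diamond (s \lor ((p \to q) \land s)) is true.
    At s2: \Diamond (s \lor ((p \to q) \land s)) is true.
    At s7: \Diamond (s \lor ((p \to q) \land s)) is true.
    At s9: \Diamond (s \lor ((p \to q) \land s)) is true.
  So \Box \Diamond (s \lor ((p \to q) \land s)) is true at s1.

No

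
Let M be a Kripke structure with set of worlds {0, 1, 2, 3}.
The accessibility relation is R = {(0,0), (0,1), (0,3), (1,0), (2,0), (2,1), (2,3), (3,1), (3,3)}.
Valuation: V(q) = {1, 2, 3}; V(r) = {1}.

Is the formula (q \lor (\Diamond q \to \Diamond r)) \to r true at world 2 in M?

Recall that \Diamond ψ holds at a world iff ψ holds at some accessible world.
At 2: q \lor (\Diamond q \to \Diamond r) is true, r is false, so (q \lor (\Diamond q \to \Diamond r)) \to r is false.
  At 2: q is true, \Diamond q \to \Diamond r is true, so q \lor (\Diamond q \to \Diamond r) is true.
    At 2: \Diamond q is true, \Diamond r is true, so \Diamond q \to \Diamond r is true.
      At 2: \Diamond q requires q at some successor in {0, 1, 3}.
        q holds at 1, so \Diamond q is true at 2.
      At 2: \Diamond r requires r at some successor in {0, 1, 3}.
        r holds at 1, so \Diamond r is true at 2.

No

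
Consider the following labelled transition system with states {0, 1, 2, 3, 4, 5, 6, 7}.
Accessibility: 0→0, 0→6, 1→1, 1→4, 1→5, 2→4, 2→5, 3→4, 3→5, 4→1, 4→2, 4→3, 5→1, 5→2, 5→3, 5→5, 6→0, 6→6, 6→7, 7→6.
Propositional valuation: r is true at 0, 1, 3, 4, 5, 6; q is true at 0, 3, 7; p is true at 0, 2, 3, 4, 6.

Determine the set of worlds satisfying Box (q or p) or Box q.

0, 6, 7

Recall that Box ψ holds at a world iff ψ holds at every accessible world, and Dia ψ holds iff ψ holds at some accessible world.
Let φ = Box (q or p) or Box q. Evaluate φ at each world:
  0 (successors {0, 6}): φ is true.
  1 (successors {1, 4, 5}): φ is false.
  2 (successors {4, 5}): φ is false.
  3 (successors {4, 5}): φ is false.
  4 (successors {1, 2, 3}): φ is false.
  5 (successors {1, 2, 3, 5}): φ is false.
  6 (successors {0, 6, 7}): φ is true.
  7 (successors {6}): φ is true.
For instance, at 0:
  At 0: Box (q or p) is true, Box q is false, so Box (q or p) or Box q is true.
    At 0: Box (q or p) requires q or p at every successor {0, 6}.
      At 0: q or p is true.
      At 6: q or p is true.
    So Box (q or p) is true at 0.
    At 0: Box q requires q at every successor {0, 6}.
      q fails at 6, so Box q is false at 0.
Satisfying worlds: {0, 6, 7}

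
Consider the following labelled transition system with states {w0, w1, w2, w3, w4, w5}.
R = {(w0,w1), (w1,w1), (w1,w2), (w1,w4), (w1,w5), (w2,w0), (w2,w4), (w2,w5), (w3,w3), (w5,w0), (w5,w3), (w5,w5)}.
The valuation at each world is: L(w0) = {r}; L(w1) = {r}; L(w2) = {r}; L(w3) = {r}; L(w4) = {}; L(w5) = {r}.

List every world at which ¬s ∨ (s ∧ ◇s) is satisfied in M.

Let φ = ¬s ∨ (s ∧ ◇s). Evaluate φ at each world:
  w0 (successors {w1}): φ is true.
  w1 (successors {w1, w2, w4, w5}): φ is true.
  w2 (successors {w0, w4, w5}): φ is true.
  w3 (successors {w3}): φ is true.
  w4 (successors ∅): φ is true.
  w5 (successors {w0, w3, w5}): φ is true.
For instance, at w0:
  At w0: ¬s is true, s ∧ ◇s is false, so ¬s ∨ (s ∧ ◇s) is true.
    At w0: s is false, ◇s is false, so s ∧ ◇s is false.
      At w0: ◇s requires s at some successor in {w1}.
        At w1: s is false.
      So ◇s is false at w0.
Satisfying worlds: {w0, w1, w2, w3, w4, w5}

w0, w1, w2, w3, w4, w5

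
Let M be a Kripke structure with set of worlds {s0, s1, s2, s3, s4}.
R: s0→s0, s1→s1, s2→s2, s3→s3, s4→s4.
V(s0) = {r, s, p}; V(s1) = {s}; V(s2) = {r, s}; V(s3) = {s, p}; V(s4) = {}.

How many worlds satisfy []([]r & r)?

Recall that []ψ holds at a world iff ψ holds at every accessible world, and <>ψ holds iff ψ holds at some accessible world.
Let φ = []([]r & r). Evaluate φ at each world:
  s0 (successors {s0}): φ is true.
  s1 (successors {s1}): φ is false.
  s2 (successors {s2}): φ is true.
  s3 (successors {s3}): φ is false.
  s4 (successors {s4}): φ is false.
For instance, at s3:
  At s3: []([]r & r) requires []r & r at every successor {s3}.
    []r & r fails at s3, so []([]r & r) is false at s3.
      At s3: []r is false, r is false, so []r & r is false.
Satisfying worlds: {s0, s2}

2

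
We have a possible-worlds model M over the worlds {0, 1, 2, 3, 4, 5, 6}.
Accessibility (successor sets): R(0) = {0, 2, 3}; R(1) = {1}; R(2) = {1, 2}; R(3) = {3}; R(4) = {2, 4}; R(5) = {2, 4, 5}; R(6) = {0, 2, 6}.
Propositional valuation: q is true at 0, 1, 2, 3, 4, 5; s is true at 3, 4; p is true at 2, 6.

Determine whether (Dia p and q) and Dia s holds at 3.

At 3: Dia p and q is false, Dia s is true, so (Dia p and q) and Dia s is false.
  At 3: Dia p is false, q is true, so Dia p and q is false.
    At 3: Dia p requires p at some successor in {3}.
      At 3: p is false.
    So Dia p is false at 3.
  At 3: Dia s requires s at some successor in {3}.
    s holds at 3, so Dia s is true at 3.

No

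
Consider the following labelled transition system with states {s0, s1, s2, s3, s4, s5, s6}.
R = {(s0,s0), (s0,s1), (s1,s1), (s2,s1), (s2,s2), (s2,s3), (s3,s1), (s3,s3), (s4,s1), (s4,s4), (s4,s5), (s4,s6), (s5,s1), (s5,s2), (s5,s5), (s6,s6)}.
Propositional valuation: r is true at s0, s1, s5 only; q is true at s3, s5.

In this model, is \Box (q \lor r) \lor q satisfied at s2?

No

Recall that \Box ψ holds at a world iff ψ holds at every accessible world, and \Diamond ψ holds iff ψ holds at some accessible world.
At s2: \Box (q \lor r) is false, q is false, so \Box (q \lor r) \lor q is false.
  At s2: \Box (q \lor r) requires q \lor r at every successor {s1, s2, s3}.
    q \lor r fails at s2, so \Box (q \lor r) is false at s2.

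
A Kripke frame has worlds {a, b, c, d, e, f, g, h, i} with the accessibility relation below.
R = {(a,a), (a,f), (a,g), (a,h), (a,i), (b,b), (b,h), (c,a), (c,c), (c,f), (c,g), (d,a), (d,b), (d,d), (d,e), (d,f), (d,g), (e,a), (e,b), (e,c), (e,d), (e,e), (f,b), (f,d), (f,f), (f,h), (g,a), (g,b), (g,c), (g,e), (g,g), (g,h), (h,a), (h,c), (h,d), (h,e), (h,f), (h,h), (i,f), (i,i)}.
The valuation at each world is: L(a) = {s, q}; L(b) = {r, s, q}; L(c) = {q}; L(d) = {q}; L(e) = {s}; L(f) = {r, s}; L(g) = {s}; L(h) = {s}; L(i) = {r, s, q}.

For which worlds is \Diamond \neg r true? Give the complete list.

a, b, c, d, e, f, g, h

Recall that \Diamond ψ holds at a world iff ψ holds at some accessible world.
Let φ = \Diamond \neg r. Evaluate φ at each world:
  a (successors {a, f, g, h, i}): φ is true.
  b (successors {b, h}): φ is true.
  c (successors {a, c, f, g}): φ is true.
  d (successors {a, b, d, e, f, g}): φ is true.
  e (successors {a, b, c, d, e}): φ is true.
  f (successors {b, d, f, h}): φ is true.
  g (successors {a, b, c, e, g, h}): φ is true.
  h (successors {a, c, d, e, f, h}): φ is true.
  i (successors {f, i}): φ is false.
For instance, at d:
  At d: \Diamond \neg r requires \neg r at some successor in {a, b, d, e, f, g}.
    \neg r holds at a, so \Diamond \neg r is true at d.
Satisfying worlds: {a, b, c, d, e, f, g, h}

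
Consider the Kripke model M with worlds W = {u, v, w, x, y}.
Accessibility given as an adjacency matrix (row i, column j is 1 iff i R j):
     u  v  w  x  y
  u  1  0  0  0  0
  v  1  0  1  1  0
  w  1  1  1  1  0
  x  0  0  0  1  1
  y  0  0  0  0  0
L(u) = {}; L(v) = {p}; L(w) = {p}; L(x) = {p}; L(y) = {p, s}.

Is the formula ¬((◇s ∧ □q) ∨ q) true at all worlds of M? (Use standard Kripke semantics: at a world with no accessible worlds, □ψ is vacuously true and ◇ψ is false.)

Yes

Recall that □ψ holds at a world iff ψ holds at every accessible world, and ◇ψ holds iff ψ holds at some accessible world.
Let φ = ¬((◇s ∧ □q) ∨ q). Evaluate φ at each world:
  u (successors {u}): φ is true.
  v (successors {u, w, x}): φ is true.
  w (successors {u, v, w, x}): φ is true.
  x (successors {x, y}): φ is true.
  y (successors ∅): φ is true.
For instance, at u:
  At u: (◇s ∧ □q) ∨ q is false, so ¬((◇s ∧ □q) ∨ q) is true.
    At u: ◇s ∧ □q is false, q is false, so (◇s ∧ □q) ∨ q is false.
      At u: ◇s is false, □q is false, so ◇s ∧ □q is false.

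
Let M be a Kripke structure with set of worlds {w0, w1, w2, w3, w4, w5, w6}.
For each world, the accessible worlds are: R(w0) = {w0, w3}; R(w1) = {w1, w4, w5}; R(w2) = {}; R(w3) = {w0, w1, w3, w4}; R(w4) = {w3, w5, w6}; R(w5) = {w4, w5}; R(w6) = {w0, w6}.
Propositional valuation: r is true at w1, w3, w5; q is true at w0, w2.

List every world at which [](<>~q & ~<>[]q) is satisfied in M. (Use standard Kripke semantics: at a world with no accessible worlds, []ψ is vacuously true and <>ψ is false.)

Let φ = [](<>~q & ~<>[]q). Evaluate φ at each world:
  w0 (successors {w0, w3}): φ is true.
  w1 (successors {w1, w4, w5}): φ is true.
  w2 (successors ∅): φ is true.
  w3 (successors {w0, w1, w3, w4}): φ is true.
  w4 (successors {w3, w5, w6}): φ is true.
  w5 (successors {w4, w5}): φ is true.
  w6 (successors {w0, w6}): φ is true.
For instance, at w0:
  At w0: [](<>~q & ~<>[]q) requires <>~q & ~<>[]q at every successor {w0, w3}.
      At w0: <>~q is true, ~<>[]q is true, so <>~q & ~<>[]q is true.
      At w3: <>~q is true, ~<>[]q is true, so <>~q & ~<>[]q is true.
  So [](<>~q & ~<>[]q) is true at w0.
Satisfying worlds: {w0, w1, w2, w3, w4, w5, w6}

w0, w1, w2, w3, w4, w5, w6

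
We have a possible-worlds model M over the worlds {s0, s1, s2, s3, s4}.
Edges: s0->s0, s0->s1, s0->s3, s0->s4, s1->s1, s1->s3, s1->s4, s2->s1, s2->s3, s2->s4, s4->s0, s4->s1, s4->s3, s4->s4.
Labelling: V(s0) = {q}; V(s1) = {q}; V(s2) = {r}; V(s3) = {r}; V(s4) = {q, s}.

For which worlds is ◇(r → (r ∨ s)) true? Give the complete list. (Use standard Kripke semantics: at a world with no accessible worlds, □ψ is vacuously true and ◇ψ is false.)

s0, s1, s2, s4

Recall that ◇ψ holds at a world iff ψ holds at some accessible world.
Let φ = ◇(r → (r ∨ s)). Evaluate φ at each world:
  s0 (successors {s0, s1, s3, s4}): φ is true.
  s1 (successors {s1, s3, s4}): φ is true.
  s2 (successors {s1, s3, s4}): φ is true.
  s3 (successors ∅): φ is false.
  s4 (successors {s0, s1, s3, s4}): φ is true.
For instance, at s1:
  At s1: ◇(r → (r ∨ s)) requires r → (r ∨ s) at some successor in {s1, s3, s4}.
    r → (r ∨ s) holds at s1, so ◇(r → (r ∨ s)) is true at s1.
Satisfying worlds: {s0, s1, s2, s4}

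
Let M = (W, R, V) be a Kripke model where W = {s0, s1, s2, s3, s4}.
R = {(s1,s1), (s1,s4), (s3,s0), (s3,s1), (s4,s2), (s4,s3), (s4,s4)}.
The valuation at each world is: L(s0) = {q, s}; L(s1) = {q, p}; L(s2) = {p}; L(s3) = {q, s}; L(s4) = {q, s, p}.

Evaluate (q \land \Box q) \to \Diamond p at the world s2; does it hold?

Yes

At s2: q \land \Box q is false, \Diamond p is false, so (q \land \Box q) \to \Diamond p is true.
  At s2: q is false, \Box q is true, so q \land \Box q is false.
    At s2: no accessible worlds, so \Box q holds vacuously.
  At s2: no accessible worlds, so \Diamond p is false.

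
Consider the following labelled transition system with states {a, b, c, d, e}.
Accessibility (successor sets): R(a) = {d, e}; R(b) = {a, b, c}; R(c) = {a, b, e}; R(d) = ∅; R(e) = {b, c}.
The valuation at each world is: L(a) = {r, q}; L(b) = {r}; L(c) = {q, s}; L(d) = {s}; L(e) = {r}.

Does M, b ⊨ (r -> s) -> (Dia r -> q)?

At b: r -> s is false, Dia r -> q is false, so (r -> s) -> (Dia r -> q) is true.
  At b: Dia r is true, q is false, so Dia r -> q is false.
    At b: Dia r requires r at some successor in {a, b, c}.
      r holds at a, so Dia r is true at b.

Yes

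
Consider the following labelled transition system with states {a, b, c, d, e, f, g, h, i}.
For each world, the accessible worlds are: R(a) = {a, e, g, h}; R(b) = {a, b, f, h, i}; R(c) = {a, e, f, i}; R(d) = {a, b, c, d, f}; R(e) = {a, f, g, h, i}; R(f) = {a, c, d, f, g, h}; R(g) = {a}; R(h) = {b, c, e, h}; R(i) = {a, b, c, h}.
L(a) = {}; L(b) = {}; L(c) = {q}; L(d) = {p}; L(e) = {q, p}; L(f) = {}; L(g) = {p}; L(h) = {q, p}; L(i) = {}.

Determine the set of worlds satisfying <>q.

a, b, c, d, e, f, h, i

Let φ = <>q. Evaluate φ at each world:
  a (successors {a, e, g, h}): φ is true.
  b (successors {a, b, f, h, i}): φ is true.
  c (successors {a, e, f, i}): φ is true.
  d (successors {a, b, c, d, f}): φ is true.
  e (successors {a, f, g, h, i}): φ is true.
  f (successors {a, c, d, f, g, h}): φ is true.
  g (successors {a}): φ is false.
  h (successors {b, c, e, h}): φ is true.
  i (successors {a, b, c, h}): φ is true.
For instance, at a:
  At a: <>q requires q at some successor in {a, e, g, h}.
    q holds at e, so <>q is true at a.
Satisfying worlds: {a, b, c, d, e, f, h, i}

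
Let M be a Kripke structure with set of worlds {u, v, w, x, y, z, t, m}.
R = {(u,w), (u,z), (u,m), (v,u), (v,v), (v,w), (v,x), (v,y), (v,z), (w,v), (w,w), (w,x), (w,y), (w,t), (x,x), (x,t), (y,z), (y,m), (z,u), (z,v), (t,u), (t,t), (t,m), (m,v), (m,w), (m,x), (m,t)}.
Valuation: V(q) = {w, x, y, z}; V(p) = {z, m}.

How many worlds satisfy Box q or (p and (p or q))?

Let φ = Box q or (p and (p or q)). Evaluate φ at each world:
  u (successors {w, z, m}): φ is false.
  v (successors {u, v, w, x, y, z}): φ is false.
  w (successors {v, w, x, y, t}): φ is false.
  x (successors {x, t}): φ is false.
  y (successors {z, m}): φ is false.
  z (successors {u, v}): φ is true.
  t (successors {u, t, m}): φ is false.
  m (successors {v, w, x, t}): φ is true.
For instance, at x:
  At x: Box q is false, p and (p or q) is false, so Box q or (p and (p or q)) is false.
    At x: Box q requires q at every successor {x, t}.
      q fails at t, so Box q is false at x.
Satisfying worlds: {z, m}

2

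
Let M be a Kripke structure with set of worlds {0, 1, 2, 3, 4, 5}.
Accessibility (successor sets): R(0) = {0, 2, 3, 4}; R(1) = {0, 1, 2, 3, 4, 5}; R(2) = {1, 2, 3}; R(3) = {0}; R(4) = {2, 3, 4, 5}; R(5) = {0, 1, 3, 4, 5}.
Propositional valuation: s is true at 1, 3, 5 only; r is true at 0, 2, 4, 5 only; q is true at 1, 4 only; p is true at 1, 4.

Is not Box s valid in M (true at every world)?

Let φ = not Box s. Evaluate φ at each world:
  0 (successors {0, 2, 3, 4}): φ is true.
  1 (successors {0, 1, 2, 3, 4, 5}): φ is true.
  2 (successors {1, 2, 3}): φ is true.
  3 (successors {0}): φ is true.
  4 (successors {2, 3, 4, 5}): φ is true.
  5 (successors {0, 1, 3, 4, 5}): φ is true.
For instance, at 1:
  At 1: Box s is false, so not Box s is true.
    At 1: Box s requires s at every successor {0, 1, 2, 3, 4, 5}.
      s fails at 0, so Box s is false at 1.

Yes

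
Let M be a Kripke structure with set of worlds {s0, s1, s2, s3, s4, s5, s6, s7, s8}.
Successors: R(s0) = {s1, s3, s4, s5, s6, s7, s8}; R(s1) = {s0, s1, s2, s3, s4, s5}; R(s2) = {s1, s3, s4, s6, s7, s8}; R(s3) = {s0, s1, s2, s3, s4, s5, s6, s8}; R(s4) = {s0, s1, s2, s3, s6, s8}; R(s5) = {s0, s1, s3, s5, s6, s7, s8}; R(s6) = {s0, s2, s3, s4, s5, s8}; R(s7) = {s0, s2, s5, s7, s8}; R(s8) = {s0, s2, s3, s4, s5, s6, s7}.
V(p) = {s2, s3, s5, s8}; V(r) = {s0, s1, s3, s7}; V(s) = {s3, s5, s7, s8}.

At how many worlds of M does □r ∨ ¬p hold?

Let φ = □r ∨ ¬p. Evaluate φ at each world:
  s0 (successors {s1, s3, s4, s5, s6, s7, s8}): φ is true.
  s1 (successors {s0, s1, s2, s3, s4, s5}): φ is true.
  s2 (successors {s1, s3, s4, s6, s7, s8}): φ is false.
  s3 (successors {s0, s1, s2, s3, s4, s5, s6, s8}): φ is false.
  s4 (successors {s0, s1, s2, s3, s6, s8}): φ is true.
  s5 (successors {s0, s1, s3, s5, s6, s7, s8}): φ is false.
  s6 (successors {s0, s2, s3, s4, s5, s8}): φ is true.
  s7 (successors {s0, s2, s5, s7, s8}): φ is true.
  s8 (successors {s0, s2, s3, s4, s5, s6, s7}): φ is false.
For instance, at s4:
  At s4: □r is false, ¬p is true, so □r ∨ ¬p is true.
    At s4: □r requires r at every successor {s0, s1, s2, s3, s6, s8}.
      r fails at s2, so □r is false at s4.
Satisfying worlds: {s0, s1, s4, s6, s7}

5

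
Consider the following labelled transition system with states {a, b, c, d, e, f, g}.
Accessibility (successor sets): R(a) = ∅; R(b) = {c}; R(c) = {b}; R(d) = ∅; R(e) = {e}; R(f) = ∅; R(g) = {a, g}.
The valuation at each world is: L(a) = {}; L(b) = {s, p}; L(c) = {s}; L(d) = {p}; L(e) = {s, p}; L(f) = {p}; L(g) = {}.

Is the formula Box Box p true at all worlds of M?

Let φ = Box Box p. Evaluate φ at each world:
  a (successors ∅): φ is true.
  b (successors {c}): φ is true.
  c (successors {b}): φ is false.
  d (successors ∅): φ is true.
  e (successors {e}): φ is true.
  f (successors ∅): φ is true.
  g (successors {a, g}): φ is false.
Detail at c (counterexample):
  At c: Box Box p requires Box p at every successor {b}.
    Box p fails at b, so Box Box p is false at c.
      At b: Box p requires p at every successor {c}.
        p fails at c, so Box p is false at b.

No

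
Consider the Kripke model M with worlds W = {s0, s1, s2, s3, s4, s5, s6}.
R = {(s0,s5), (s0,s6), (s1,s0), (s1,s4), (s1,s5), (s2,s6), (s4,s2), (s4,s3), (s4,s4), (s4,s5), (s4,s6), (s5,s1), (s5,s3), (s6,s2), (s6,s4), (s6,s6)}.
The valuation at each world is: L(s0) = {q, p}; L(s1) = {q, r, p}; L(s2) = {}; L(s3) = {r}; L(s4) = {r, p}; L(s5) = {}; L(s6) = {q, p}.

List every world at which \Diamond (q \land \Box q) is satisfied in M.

Recall that \Box ψ holds at a world iff ψ holds at every accessible world, and \Diamond ψ holds iff ψ holds at some accessible world.
Let φ = \Diamond (q \land \Box q). Evaluate φ at each world:
  s0 (successors {s5, s6}): φ is false.
  s1 (successors {s0, s4, s5}): φ is false.
  s2 (successors {s6}): φ is false.
  s3 (successors ∅): φ is false.
  s4 (successors {s2, s3, s4, s5, s6}): φ is false.
  s5 (successors {s1, s3}): φ is false.
  s6 (successors {s2, s4, s6}): φ is false.
For instance, at s0:
  At s0: \Diamond (q \land \Box q) requires q \land \Box q at some successor in {s5, s6}.
    At s5: q \land \Box q is false.
    At s6: q \land \Box q is false.
  So \Diamond (q \land \Box q) is false at s0.
Satisfying worlds: none.

none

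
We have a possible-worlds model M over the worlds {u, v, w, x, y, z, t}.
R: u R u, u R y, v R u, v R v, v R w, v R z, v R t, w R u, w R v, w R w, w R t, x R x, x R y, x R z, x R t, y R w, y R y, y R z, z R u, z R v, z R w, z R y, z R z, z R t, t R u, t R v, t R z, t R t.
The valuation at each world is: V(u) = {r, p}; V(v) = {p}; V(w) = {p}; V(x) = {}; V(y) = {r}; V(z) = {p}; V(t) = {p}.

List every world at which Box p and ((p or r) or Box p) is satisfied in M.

Recall that Box ψ holds at a world iff ψ holds at every accessible world, and Dia ψ holds iff ψ holds at some accessible world.
Let φ = Box p and ((p or r) or Box p). Evaluate φ at each world:
  u (successors {u, y}): φ is false.
  v (successors {u, v, w, z, t}): φ is true.
  w (successors {u, v, w, t}): φ is true.
  x (successors {x, y, z, t}): φ is false.
  y (successors {w, y, z}): φ is false.
  z (successors {u, v, w, y, z, t}): φ is false.
  t (successors {u, v, z, t}): φ is true.
For instance, at w:
  At w: Box p is true, (p or r) or Box p is true, so Box p and ((p or r) or Box p) is true.
    At w: Box p requires p at every successor {u, v, w, t}.
      At u: p is true.
      At v: p is true.
      At w: p is true.
      At t: p is true.
    So Box p is true at w.
    At w: p or r is true, Box p is true, so (p or r) or Box p is true.
      At w: Box p requires p at every successor {u, v, w, t}.
        At u: p is true.
        At v: p is true.
        At w: p is true.
        At t: p is true.
      So Box p is true at w.
Satisfying worlds: {v, w, t}

v, w, t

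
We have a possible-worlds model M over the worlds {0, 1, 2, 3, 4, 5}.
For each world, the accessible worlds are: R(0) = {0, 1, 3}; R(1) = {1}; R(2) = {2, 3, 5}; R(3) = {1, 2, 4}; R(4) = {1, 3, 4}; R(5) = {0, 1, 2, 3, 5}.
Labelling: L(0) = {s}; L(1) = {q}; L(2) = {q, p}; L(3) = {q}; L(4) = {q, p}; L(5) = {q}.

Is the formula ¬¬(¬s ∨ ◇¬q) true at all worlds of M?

Yes

Let φ = ¬¬(¬s ∨ ◇¬q). Evaluate φ at each world:
  0 (successors {0, 1, 3}): φ is true.
  1 (successors {1}): φ is true.
  2 (successors {2, 3, 5}): φ is true.
  3 (successors {1, 2, 4}): φ is true.
  4 (successors {1, 3, 4}): φ is true.
  5 (successors {0, 1, 2, 3, 5}): φ is true.
For instance, at 0:
  At 0: ¬(¬s ∨ ◇¬q) is false, so ¬¬(¬s ∨ ◇¬q) is true.
    At 0: ¬s ∨ ◇¬q is true, so ¬(¬s ∨ ◇¬q) is false.
      At 0: ¬s is false, ◇¬q is true, so ¬s ∨ ◇¬q is true.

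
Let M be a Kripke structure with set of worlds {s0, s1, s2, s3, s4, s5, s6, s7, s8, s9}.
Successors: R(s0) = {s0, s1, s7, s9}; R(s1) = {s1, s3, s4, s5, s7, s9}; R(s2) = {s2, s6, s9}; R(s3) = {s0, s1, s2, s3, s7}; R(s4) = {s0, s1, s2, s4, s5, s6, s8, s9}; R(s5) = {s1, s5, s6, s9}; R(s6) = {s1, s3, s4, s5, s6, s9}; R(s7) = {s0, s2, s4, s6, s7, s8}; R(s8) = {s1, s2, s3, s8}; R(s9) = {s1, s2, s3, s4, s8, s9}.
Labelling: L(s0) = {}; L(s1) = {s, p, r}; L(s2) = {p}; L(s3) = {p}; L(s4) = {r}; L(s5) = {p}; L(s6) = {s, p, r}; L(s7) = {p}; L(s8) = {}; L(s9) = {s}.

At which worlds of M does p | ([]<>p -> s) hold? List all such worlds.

s1, s2, s3, s5, s6, s7, s9

Recall that []ψ holds at a world iff ψ holds at every accessible world, and <>ψ holds iff ψ holds at some accessible world.
Let φ = p | ([]<>p -> s). Evaluate φ at each world:
  s0 (successors {s0, s1, s7, s9}): φ is false.
  s1 (successors {s1, s3, s4, s5, s7, s9}): φ is true.
  s2 (successors {s2, s6, s9}): φ is true.
  s3 (successors {s0, s1, s2, s3, s7}): φ is true.
  s4 (successors {s0, s1, s2, s4, s5, s6, s8, s9}): φ is false.
  s5 (successors {s1, s5, s6, s9}): φ is true.
  s6 (successors {s1, s3, s4, s5, s6, s9}): φ is true.
  s7 (successors {s0, s2, s4, s6, s7, s8}): φ is true.
  s8 (successors {s1, s2, s3, s8}): φ is false.
  s9 (successors {s1, s2, s3, s4, s8, s9}): φ is true.
For instance, at s0:
  At s0: p is false, []<>p -> s is false, so p | ([]<>p -> s) is false.
    At s0: []<>p is true, s is false, so []<>p -> s is false.
      At s0: []<>p requires <>p at every successor {s0, s1, s7, s9}.
        At s0: <>p is true.
        At s1: <>p is true.
        At s7: <>p is true.
        At s9: <>p is true.
      So []<>p is true at s0.
Satisfying worlds: {s1, s2, s3, s5, s6, s7, s9}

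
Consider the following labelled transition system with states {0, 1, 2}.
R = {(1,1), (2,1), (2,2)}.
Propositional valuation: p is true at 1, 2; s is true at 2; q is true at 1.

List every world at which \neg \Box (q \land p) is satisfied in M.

Let φ = \neg \Box (q \land p). Evaluate φ at each world:
  0 (successors ∅): φ is false.
  1 (successors {1}): φ is false.
  2 (successors {1, 2}): φ is true.
For instance, at 1:
  At 1: \Box (q \land p) is true, so \neg \Box (q \land p) is false.
    At 1: \Box (q \land p) requires q \land p at every successor {1}.
      At 1: q \land p is true.
    So \Box (q \land p) is true at 1.
Satisfying worlds: {2}

2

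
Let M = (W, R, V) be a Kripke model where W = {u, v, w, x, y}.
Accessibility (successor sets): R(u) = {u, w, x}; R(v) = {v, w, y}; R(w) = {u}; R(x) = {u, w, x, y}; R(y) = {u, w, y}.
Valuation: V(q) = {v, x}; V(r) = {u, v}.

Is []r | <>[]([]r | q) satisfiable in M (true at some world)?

Yes

Let φ = []r | <>[]([]r | q). Evaluate φ at each world:
  u (successors {u, w, x}): φ is false.
  v (successors {v, w, y}): φ is false.
  w (successors {u}): φ is true.
  x (successors {u, w, x, y}): φ is false.
  y (successors {u, w, y}): φ is false.
Detail at w (witness):
  At w: []r is true, <>[]([]r | q) is false, so []r | <>[]([]r | q) is true.
    At w: []r requires r at every successor {u}.
      At u: r is true.
    So []r is true at w.
    At w: <>[]([]r | q) requires []([]r | q) at some successor in {u}.
      At u: []([]r | q) is false.
    So <>[]([]r | q) is false at w.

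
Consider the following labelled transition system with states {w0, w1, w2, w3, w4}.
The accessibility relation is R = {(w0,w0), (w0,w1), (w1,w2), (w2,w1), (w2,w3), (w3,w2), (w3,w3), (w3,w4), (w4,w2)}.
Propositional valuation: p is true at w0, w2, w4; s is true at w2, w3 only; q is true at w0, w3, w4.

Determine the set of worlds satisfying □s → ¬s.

w0, w1, w2, w3, w4

Recall that □ψ holds at a world iff ψ holds at every accessible world, and ◇ψ holds iff ψ holds at some accessible world.
Let φ = □s → ¬s. Evaluate φ at each world:
  w0 (successors {w0, w1}): φ is true.
  w1 (successors {w2}): φ is true.
  w2 (successors {w1, w3}): φ is true.
  w3 (successors {w2, w3, w4}): φ is true.
  w4 (successors {w2}): φ is true.
For instance, at w4:
  At w4: □s is true, ¬s is true, so □s → ¬s is true.
    At w4: □s requires s at every successor {w2}.
      At w2: s is true.
    So □s is true at w4.
Satisfying worlds: {w0, w1, w2, w3, w4}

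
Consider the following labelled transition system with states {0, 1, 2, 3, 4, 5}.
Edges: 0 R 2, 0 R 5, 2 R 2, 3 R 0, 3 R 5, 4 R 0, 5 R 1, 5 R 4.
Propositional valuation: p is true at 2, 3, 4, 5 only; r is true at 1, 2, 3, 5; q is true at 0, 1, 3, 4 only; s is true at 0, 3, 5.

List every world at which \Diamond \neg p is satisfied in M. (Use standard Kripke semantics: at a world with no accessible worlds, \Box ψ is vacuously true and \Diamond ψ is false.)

Let φ = \Diamond \neg p. Evaluate φ at each world:
  0 (successors {2, 5}): φ is false.
  1 (successors ∅): φ is false.
  2 (successors {2}): φ is false.
  3 (successors {0, 5}): φ is true.
  4 (successors {0}): φ is true.
  5 (successors {1, 4}): φ is true.
For instance, at 5:
  At 5: \Diamond \neg p requires \neg p at some successor in {1, 4}.
    \neg p holds at 1, so \Diamond \neg p is true at 5.
Satisfying worlds: {3, 4, 5}

3, 4, 5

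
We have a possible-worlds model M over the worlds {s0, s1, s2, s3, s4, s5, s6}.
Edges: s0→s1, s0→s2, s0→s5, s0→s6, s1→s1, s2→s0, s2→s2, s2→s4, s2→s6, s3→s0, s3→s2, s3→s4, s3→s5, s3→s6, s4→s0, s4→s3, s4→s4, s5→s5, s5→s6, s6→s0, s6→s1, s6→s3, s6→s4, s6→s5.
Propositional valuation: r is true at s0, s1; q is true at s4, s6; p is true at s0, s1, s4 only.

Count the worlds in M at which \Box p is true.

1

Let φ = \Box p. Evaluate φ at each world:
  s0 (successors {s1, s2, s5, s6}): φ is false.
  s1 (successors {s1}): φ is true.
  s2 (successors {s0, s2, s4, s6}): φ is false.
  s3 (successors {s0, s2, s4, s5, s6}): φ is false.
  s4 (successors {s0, s3, s4}): φ is false.
  s5 (successors {s5, s6}): φ is false.
  s6 (successors {s0, s1, s3, s4, s5}): φ is false.
For instance, at s6:
  At s6: \Box p requires p at every successor {s0, s1, s3, s4, s5}.
    p fails at s3, so \Box p is false at s6.
Satisfying worlds: {s1}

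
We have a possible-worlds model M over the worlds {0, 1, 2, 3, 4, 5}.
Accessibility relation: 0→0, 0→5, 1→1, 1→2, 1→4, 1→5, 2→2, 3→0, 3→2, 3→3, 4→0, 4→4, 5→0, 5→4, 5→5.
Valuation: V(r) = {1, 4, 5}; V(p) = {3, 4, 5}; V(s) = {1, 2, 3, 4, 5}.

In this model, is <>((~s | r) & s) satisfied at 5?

At 5: <>((~s | r) & s) requires (~s | r) & s at some successor in {0, 4, 5}.
  (~s | r) & s holds at 4, so <>((~s | r) & s) is true at 5.

Yes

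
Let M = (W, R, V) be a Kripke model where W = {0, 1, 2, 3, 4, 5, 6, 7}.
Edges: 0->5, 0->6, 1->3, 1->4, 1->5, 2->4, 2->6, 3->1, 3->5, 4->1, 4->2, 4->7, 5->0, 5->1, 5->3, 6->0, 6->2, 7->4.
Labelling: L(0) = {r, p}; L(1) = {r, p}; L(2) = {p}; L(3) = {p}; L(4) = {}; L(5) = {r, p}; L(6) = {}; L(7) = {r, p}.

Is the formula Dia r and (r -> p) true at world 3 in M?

Recall that Dia ψ holds at a world iff ψ holds at some accessible world.
At 3: Dia r is true, r -> p is true, so Dia r and (r -> p) is true.
  At 3: Dia r requires r at some successor in {1, 5}.
    r holds at 1, so Dia r is true at 3.

Yes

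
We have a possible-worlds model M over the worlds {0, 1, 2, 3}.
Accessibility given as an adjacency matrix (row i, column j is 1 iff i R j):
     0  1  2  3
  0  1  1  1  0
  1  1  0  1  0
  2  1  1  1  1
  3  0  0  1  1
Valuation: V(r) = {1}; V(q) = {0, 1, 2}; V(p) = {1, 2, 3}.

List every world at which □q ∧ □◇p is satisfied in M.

0, 1

Recall that □ψ holds at a world iff ψ holds at every accessible world, and ◇ψ holds iff ψ holds at some accessible world.
Let φ = □q ∧ □◇p. Evaluate φ at each world:
  0 (successors {0, 1, 2}): φ is true.
  1 (successors {0, 2}): φ is true.
  2 (successors {0, 1, 2, 3}): φ is false.
  3 (successors {2, 3}): φ is false.
For instance, at 0:
  At 0: □q is true, □◇p is true, so □q ∧ □◇p is true.
    At 0: □q requires q at every successor {0, 1, 2}.
      At 0: q is true.
      At 1: q is true.
      At 2: q is true.
    So □q is true at 0.
    At 0: □◇p requires ◇p at every successor {0, 1, 2}.
      At 0: ◇p is true.
      At 1: ◇p is true.
      At 2: ◇p is true.
    So □◇p is true at 0.
Satisfying worlds: {0, 1}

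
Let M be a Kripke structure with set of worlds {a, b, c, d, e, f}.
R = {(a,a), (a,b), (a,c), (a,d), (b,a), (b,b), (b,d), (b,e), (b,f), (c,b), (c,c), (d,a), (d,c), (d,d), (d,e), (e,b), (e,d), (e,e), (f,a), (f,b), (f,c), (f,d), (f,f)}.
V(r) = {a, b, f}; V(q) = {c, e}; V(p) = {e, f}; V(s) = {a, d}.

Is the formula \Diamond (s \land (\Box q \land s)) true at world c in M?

No

Recall that \Box ψ holds at a world iff ψ holds at every accessible world, and \Diamond ψ holds iff ψ holds at some accessible world.
At c: \Diamond (s \land (\Box q \land s)) requires s \land (\Box q \land s) at some successor in {b, c}.
  At b: s \land (\Box q \land s) is false.
  At c: s \land (\Box q \land s) is false.
So \Diamond (s \land (\Box q \land s)) is false at c.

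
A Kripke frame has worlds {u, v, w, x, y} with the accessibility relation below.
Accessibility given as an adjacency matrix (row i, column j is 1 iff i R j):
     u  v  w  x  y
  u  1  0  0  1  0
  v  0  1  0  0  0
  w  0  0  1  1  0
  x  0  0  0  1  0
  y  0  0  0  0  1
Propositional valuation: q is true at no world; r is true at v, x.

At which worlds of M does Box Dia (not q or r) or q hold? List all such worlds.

u, v, w, x, y

Let φ = Box Dia (not q or r) or q. Evaluate φ at each world:
  u (successors {u, x}): φ is true.
  v (successors {v}): φ is true.
  w (successors {w, x}): φ is true.
  x (successors {x}): φ is true.
  y (successors {y}): φ is true.
For instance, at y:
  At y: Box Dia (not q or r) is true, q is false, so Box Dia (not q or r) or q is true.
    At y: Box Dia (not q or r) requires Dia (not q or r) at every successor {y}.
      At y: Dia (not q or r) is true.
    So Box Dia (not q or r) is true at y.
Satisfying worlds: {u, v, w, x, y}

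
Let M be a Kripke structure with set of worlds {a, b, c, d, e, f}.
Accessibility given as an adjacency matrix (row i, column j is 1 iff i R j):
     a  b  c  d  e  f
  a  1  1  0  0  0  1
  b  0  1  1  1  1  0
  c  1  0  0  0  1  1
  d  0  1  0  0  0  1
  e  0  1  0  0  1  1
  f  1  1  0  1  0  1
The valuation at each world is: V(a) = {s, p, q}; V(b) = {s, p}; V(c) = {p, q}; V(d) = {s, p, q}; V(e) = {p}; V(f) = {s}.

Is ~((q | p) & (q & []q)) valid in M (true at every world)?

Let φ = ~((q | p) & (q & []q)). Evaluate φ at each world:
  a (successors {a, b, f}): φ is true.
  b (successors {b, c, d, e}): φ is true.
  c (successors {a, e, f}): φ is true.
  d (successors {b, f}): φ is true.
  e (successors {b, e, f}): φ is true.
  f (successors {a, b, d, f}): φ is true.
For instance, at e:
  At e: (q | p) & (q & []q) is false, so ~((q | p) & (q & []q)) is true.
    At e: q | p is true, q & []q is false, so (q | p) & (q & []q) is false.
      At e: q is false, []q is false, so q & []q is false.

Yes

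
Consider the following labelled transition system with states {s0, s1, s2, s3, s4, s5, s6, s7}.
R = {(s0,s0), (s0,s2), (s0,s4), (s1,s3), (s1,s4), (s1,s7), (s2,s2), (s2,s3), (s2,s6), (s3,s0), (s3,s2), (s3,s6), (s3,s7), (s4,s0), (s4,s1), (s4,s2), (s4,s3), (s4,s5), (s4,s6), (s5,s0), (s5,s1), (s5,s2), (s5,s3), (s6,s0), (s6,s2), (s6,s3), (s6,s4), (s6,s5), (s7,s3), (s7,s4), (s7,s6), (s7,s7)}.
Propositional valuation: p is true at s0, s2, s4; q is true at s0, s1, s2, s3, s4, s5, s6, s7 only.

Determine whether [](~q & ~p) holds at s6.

At s6: [](~q & ~p) requires ~q & ~p at every successor {s0, s2, s3, s4, s5}.
  ~q & ~p fails at s0, so [](~q & ~p) is false at s6.

No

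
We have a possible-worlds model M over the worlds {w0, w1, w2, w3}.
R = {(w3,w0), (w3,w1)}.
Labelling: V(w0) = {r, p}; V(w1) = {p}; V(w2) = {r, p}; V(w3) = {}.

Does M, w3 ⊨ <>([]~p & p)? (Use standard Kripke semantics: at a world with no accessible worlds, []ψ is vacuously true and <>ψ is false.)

At w3: <>([]~p & p) requires []~p & p at some successor in {w0, w1}.
  []~p & p holds at w0, so <>([]~p & p) is true at w3.
    At w0: []~p is true, p is true, so []~p & p is true.
      At w0: no accessible worlds, so []~p holds vacuously.

Yes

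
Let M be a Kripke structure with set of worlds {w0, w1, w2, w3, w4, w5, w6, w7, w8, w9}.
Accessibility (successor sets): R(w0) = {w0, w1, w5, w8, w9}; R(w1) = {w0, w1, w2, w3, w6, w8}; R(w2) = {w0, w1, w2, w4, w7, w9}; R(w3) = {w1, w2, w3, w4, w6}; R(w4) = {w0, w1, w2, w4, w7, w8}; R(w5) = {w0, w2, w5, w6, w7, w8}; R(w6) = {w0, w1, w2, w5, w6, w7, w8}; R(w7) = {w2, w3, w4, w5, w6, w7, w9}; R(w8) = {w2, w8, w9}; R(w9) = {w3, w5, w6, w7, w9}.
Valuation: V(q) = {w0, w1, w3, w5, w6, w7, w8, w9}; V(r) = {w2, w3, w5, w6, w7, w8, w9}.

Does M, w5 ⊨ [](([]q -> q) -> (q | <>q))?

At w5: [](([]q -> q) -> (q | <>q)) requires ([]q -> q) -> (q | <>q) at every successor {w0, w2, w5, w6, w7, w8}.
  At w0: ([]q -> q) -> (q | <>q) is true.
  At w2: ([]q -> q) -> (q | <>q) is true.
  At w5: ([]q -> q) -> (q | <>q) is true.
  At w6: ([]q -> q) -> (q | <>q) is true.
  At w7: ([]q -> q) -> (q | <>q) is true.
  At w8: ([]q -> q) -> (q | <>q) is true.
So [](([]q -> q) -> (q | <>q)) is true at w5.

Yes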